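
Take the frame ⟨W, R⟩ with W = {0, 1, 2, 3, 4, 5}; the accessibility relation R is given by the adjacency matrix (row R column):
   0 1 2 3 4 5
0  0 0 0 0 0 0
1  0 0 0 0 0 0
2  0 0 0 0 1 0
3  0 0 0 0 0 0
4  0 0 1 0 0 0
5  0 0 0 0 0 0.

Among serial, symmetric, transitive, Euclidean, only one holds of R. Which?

Serial: no — 0 has no R-successor.
Symmetric: yes — every pair in R has its reverse in R.
Transitive: no — 2 R 4 and 4 R 2, but not 2 R 2.
Euclidean: no — 2 R 4 and 2 R 4, but not 4 R 4.
Only symmetric holds.

symmetric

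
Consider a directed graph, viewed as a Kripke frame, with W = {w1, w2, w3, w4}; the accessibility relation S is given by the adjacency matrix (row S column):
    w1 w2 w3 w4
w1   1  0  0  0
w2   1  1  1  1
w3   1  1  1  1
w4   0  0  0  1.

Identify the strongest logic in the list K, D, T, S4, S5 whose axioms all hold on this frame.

Serial (axiom D): yes — every world has a successor (e.g. w1 S w1).
Reflexive (axiom T): yes — every world is S-related to itself.
Transitive (axiom 4): yes — every two-step S-path is closed by a direct edge.
Euclidean (axiom 5): no — w2 S w1 and w2 S w3, but not w1 S w3.
So F validates K, D, T, S4; S5 would additionally require S to be Euclidean. The strongest is S4.

S4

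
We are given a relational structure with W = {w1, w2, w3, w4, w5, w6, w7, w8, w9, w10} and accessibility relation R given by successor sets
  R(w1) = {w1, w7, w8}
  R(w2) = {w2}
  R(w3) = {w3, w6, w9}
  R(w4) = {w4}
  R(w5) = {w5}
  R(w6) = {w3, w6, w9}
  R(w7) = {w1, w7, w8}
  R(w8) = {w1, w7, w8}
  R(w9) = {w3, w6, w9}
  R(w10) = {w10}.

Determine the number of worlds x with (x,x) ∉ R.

R is reflexive; there are no such worlds.

0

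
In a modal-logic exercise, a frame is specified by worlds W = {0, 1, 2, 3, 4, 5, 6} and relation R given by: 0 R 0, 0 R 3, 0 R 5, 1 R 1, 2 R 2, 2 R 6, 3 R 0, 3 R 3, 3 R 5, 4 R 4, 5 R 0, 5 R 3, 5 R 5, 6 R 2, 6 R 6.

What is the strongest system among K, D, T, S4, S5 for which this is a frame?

S5

Serial (axiom D): yes — every world has a successor (e.g. 0 R 0).
Reflexive (axiom T): yes — every world is R-related to itself.
Transitive (axiom 4): yes — every two-step R-path is closed by a direct edge.
Euclidean (axiom 5): yes — any two successors of a common world are R-related.
So F validates K, D, T, S4, S5. The strongest is S5.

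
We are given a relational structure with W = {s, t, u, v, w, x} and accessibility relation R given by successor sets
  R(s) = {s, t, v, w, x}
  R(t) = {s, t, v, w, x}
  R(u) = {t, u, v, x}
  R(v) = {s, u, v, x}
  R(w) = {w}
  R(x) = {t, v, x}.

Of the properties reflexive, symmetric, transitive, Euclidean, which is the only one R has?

Reflexive: yes — every world is R-related to itself.
Symmetric: no — s R w but not w R s.
Transitive: no — s R v and v R u, but not s R u.
Euclidean: no — s R v and s R t, but not v R t.
Only reflexive holds.

reflexive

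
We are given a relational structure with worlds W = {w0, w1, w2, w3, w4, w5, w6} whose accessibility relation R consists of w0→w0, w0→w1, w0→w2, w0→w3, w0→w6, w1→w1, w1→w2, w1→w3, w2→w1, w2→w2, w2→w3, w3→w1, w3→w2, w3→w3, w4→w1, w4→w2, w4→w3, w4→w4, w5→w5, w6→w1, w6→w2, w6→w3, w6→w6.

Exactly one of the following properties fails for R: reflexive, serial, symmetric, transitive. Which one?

symmetric

Reflexive: yes — every world is R-related to itself.
Serial: yes — every world has a successor (e.g. w0 R w0).
Symmetric: no — w0 R w1 but not w1 R w0.
Transitive: yes — every two-step R-path is closed by a direct edge.
Only symmetric fails.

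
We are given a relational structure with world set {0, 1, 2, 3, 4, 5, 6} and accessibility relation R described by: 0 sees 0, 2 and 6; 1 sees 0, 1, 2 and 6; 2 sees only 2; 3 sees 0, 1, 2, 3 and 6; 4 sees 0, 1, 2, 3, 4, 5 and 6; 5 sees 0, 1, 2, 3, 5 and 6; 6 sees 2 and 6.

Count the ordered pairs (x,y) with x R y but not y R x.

Enumerating: (0,2), (0,6), (1,0), (1,2), (1,6), (3,0), (3,1), (3,2), (3,6), (4,0), (4,1), (4,2), … and 9 more.
Total: 21.

21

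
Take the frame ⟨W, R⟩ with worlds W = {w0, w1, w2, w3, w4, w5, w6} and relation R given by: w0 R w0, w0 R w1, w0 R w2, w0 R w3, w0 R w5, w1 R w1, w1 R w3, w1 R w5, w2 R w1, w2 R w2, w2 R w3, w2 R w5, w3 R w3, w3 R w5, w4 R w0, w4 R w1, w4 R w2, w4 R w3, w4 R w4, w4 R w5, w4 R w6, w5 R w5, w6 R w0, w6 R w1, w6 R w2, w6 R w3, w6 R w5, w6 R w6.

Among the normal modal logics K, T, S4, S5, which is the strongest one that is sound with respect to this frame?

S4

Reflexive (axiom T): yes — every world is R-related to itself.
Transitive (axiom 4): yes — every two-step R-path is closed by a direct edge.
Euclidean (axiom 5): no — w0 R w1 and w0 R w2, but not w1 R w2.
So F validates K, T, S4; S5 would additionally require R to be Euclidean. The strongest is S4.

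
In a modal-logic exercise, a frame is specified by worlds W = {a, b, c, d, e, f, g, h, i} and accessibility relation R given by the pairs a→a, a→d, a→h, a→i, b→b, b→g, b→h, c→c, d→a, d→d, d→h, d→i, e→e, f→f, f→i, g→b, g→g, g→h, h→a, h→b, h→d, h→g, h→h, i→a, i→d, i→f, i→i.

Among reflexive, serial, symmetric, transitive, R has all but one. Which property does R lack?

transitive

Reflexive: yes — every world is R-related to itself.
Serial: yes — every world has a successor (e.g. a R a).
Symmetric: yes — every pair in R has its reverse in R.
Transitive: no — a R h and h R b, but not a R b.
Only transitive fails.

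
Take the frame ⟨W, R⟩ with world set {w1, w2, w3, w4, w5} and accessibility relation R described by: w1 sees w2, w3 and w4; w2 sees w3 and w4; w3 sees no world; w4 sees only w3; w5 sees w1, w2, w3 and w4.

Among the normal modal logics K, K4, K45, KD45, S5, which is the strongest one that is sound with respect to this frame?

Transitive (axiom 4): yes — every two-step R-path is closed by a direct edge.
Euclidean (axiom 5): no — w1 R w3 and w1 R w2, but not w3 R w2.
Serial (axiom D): no — w3 has no R-successor.
Reflexive (axiom T): no — w1 is not related to itself.
So F validates K, K4; K45 would additionally require R to be Euclidean. The strongest is K4.

K4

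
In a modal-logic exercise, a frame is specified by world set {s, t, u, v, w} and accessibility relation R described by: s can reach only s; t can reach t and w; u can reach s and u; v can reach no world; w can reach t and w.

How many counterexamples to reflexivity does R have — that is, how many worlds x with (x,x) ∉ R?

Enumerating: v.

1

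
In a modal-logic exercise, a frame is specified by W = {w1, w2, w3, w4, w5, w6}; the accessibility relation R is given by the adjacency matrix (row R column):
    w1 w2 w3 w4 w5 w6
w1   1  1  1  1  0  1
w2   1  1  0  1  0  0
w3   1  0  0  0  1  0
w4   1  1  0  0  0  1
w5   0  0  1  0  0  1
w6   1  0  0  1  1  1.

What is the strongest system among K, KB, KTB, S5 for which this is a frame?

Symmetric (axiom B): yes — every pair in R has its reverse in R.
Reflexive (axiom T): no — w3 is not related to itself.
Euclidean (axiom 5): no — w1 R w2 and w1 R w3, but not w2 R w3.
So F validates K, KB; KTB would additionally require R to be reflexive. The strongest is KB.

KB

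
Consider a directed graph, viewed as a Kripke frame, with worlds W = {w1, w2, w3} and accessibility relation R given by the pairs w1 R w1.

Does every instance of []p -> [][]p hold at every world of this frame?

Yes

The schema 4 characterises exactly the transitive frames.
Transitive: yes — every two-step R-path is closed by a direct edge.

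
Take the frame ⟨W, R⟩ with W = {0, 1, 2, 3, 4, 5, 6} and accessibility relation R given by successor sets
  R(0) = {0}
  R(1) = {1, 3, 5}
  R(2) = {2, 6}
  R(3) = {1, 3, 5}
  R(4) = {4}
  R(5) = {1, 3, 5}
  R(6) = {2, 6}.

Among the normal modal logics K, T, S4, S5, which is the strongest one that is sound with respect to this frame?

Reflexive (axiom T): yes — every world is R-related to itself.
Transitive (axiom 4): yes — every two-step R-path is closed by a direct edge.
Euclidean (axiom 5): yes — any two successors of a common world are R-related.
So F validates K, T, S4, S5. The strongest is S5.

S5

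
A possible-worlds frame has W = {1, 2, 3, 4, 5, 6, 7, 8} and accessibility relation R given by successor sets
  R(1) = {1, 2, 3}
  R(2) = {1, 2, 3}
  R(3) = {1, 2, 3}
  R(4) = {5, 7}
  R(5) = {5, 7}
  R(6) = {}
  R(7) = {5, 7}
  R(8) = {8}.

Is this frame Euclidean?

Yes

Euclidean: yes — any two successors of a common world are R-related.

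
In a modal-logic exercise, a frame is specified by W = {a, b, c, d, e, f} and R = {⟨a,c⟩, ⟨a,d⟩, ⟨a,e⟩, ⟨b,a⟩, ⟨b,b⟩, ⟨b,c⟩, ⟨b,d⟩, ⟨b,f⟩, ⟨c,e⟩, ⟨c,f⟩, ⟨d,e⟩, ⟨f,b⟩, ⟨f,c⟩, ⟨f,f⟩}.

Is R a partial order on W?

No

Reflexive: no — a is not related to itself.
Transitive: no — a R c and c R f, but not a R f.
Antisymmetric: no — b R f and f R b with b ≠ f.
So R is not a partial order.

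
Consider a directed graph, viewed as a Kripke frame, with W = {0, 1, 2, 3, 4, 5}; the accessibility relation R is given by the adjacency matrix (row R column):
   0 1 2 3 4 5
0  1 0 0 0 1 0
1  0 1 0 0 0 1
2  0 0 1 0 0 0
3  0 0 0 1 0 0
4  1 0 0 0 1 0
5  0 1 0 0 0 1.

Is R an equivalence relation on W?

Yes

Reflexive: yes — every world is R-related to itself.
Symmetric: yes — every pair in R has its reverse in R.
Transitive: yes — every two-step R-path is closed by a direct edge.
So R is an equivalence relation.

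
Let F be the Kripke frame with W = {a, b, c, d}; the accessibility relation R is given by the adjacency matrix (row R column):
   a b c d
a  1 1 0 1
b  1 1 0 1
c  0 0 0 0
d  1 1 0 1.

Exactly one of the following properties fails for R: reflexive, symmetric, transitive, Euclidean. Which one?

Reflexive: no — c is not related to itself.
Symmetric: yes — every pair in R has its reverse in R.
Transitive: yes — every two-step R-path is closed by a direct edge.
Euclidean: yes — any two successors of a common world are R-related.
Only reflexive fails.

reflexive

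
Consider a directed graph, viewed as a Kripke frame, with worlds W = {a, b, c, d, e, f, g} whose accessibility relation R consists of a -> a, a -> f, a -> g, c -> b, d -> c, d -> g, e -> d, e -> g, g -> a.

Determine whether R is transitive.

No

Transitive: no — d R c and c R b, but not d R b.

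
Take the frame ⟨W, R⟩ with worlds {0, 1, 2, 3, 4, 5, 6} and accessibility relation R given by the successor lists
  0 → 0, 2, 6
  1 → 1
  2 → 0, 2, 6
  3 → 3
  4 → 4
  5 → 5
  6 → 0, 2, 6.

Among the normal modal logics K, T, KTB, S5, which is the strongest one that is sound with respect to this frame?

S5

Reflexive (axiom T): yes — every world is R-related to itself.
Symmetric (axiom B): yes — every pair in R has its reverse in R.
Euclidean (axiom 5): yes — any two successors of a common world are R-related.
So F validates K, T, KTB, S5. The strongest is S5.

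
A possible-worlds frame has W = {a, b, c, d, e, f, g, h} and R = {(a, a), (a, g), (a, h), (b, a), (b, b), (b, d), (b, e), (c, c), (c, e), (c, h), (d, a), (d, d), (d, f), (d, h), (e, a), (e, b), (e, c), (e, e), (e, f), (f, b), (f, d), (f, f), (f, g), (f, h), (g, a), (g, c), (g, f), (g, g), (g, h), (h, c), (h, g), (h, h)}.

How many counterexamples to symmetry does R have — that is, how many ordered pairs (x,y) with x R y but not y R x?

10

Enumerating: (a,h), (b,a), (b,d), (d,a), (d,h), (e,a), (e,f), (f,b), (f,h), (g,c).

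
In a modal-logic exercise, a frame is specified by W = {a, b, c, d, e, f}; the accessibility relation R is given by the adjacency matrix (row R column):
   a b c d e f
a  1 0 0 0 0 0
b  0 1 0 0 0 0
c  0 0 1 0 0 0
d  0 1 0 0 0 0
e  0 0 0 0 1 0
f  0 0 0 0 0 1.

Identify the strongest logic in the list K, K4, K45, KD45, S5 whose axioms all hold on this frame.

KD45

Transitive (axiom 4): yes — every two-step R-path is closed by a direct edge.
Euclidean (axiom 5): yes — any two successors of a common world are R-related.
Serial (axiom D): yes — every world has a successor (e.g. a R a).
Reflexive (axiom T): no — d is not related to itself.
So F validates K, K4, K45, KD45; S5 would additionally require R to be reflexive. The strongest is KD45.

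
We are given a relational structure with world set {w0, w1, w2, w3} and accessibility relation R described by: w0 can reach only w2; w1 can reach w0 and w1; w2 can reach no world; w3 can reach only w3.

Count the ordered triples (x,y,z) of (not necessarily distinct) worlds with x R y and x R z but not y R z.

3

Enumerating: (w0,w2,w2), (w1,w0,w0), (w1,w0,w1).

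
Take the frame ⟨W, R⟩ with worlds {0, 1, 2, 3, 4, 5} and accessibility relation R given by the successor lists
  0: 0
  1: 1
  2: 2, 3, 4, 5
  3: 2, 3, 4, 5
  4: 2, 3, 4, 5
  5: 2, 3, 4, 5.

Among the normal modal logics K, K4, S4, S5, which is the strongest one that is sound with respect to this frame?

Transitive (axiom 4): yes — every two-step R-path is closed by a direct edge.
Reflexive (axiom T): yes — every world is R-related to itself.
Euclidean (axiom 5): yes — any two successors of a common world are R-related.
So F validates K, K4, S4, S5. The strongest is S5.

S5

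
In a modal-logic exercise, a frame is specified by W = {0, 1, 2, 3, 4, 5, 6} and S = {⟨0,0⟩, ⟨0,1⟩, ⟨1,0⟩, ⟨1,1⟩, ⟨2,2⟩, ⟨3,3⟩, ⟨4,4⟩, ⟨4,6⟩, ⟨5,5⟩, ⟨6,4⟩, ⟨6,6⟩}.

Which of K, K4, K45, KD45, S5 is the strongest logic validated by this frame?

Transitive (axiom 4): yes — every two-step S-path is closed by a direct edge.
Euclidean (axiom 5): yes — any two successors of a common world are S-related.
Serial (axiom D): yes — every world has a successor (e.g. 0 S 0).
Reflexive (axiom T): yes — every world is S-related to itself.
So F validates K, K4, K45, KD45, S5. The strongest is S5.

S5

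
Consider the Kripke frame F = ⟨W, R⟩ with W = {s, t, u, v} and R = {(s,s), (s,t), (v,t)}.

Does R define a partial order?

Reflexive: no — t is not related to itself.
Transitive: yes — every two-step R-path is closed by a direct edge.
Antisymmetric: yes — no distinct pair is related both ways.
So R is not a partial order.

No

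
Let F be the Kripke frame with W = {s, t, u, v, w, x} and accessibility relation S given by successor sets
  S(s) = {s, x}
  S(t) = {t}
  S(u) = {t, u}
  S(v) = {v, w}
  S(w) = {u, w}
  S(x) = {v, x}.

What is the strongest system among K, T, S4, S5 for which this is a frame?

Reflexive (axiom T): yes — every world is S-related to itself.
Transitive (axiom 4): no — s S x and x S v, but not s S v.
Euclidean (axiom 5): no — s S x and s S s, but not x S s.
So F validates K, T; S4 would additionally require S to be transitive. The strongest is T.

T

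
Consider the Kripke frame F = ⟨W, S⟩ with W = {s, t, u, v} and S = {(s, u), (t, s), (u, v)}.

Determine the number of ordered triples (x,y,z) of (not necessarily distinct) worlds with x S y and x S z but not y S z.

3

Enumerating: (s,u,u), (t,s,s), (u,v,v).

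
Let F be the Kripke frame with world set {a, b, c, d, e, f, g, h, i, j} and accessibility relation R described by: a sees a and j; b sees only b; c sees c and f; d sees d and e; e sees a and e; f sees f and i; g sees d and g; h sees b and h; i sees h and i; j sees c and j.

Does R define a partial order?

No

Reflexive: yes — every world is R-related to itself.
Transitive: no — a R j and j R c, but not a R c.
Antisymmetric: yes — no distinct pair is related both ways.
So R is not a partial order.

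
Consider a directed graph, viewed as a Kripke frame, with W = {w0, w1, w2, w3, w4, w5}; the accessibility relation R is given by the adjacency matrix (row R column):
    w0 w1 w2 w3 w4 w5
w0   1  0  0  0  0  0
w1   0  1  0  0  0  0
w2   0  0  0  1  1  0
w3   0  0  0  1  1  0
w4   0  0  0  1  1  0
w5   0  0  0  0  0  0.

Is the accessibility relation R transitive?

Transitive: yes — every two-step R-path is closed by a direct edge.

Yes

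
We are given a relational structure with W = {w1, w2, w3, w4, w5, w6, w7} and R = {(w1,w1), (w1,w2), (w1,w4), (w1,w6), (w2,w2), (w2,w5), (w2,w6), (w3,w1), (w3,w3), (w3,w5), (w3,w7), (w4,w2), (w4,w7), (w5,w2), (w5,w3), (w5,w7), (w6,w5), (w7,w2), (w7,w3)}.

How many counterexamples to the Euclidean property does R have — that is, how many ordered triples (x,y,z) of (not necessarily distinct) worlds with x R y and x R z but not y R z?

Enumerating: (w1,w2,w1), (w1,w2,w4), (w1,w4,w1), (w1,w4,w4), (w1,w4,w6), (w1,w6,w1), (w1,w6,w2), (w1,w6,w4), (w1,w6,w6), (w2,w5,w5), (w2,w5,w6), (w2,w6,w2), … and 18 more.
Total: 30.

30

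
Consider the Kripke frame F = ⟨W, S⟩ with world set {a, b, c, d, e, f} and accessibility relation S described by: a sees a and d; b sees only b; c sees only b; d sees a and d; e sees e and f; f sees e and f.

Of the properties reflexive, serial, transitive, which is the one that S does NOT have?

Reflexive: no — c is not related to itself.
Serial: yes — every world has a successor (e.g. a S a).
Transitive: yes — every two-step S-path is closed by a direct edge.
Only reflexive fails.

reflexive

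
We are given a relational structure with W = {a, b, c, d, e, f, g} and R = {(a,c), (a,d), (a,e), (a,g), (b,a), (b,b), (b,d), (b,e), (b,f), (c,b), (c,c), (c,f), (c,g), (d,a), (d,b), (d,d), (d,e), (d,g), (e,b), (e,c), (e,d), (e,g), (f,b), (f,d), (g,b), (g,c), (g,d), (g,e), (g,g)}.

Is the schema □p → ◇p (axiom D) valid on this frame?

By correspondence theory, D is valid on a frame iff R is serial.
Serial: yes — every world has a successor (e.g. a R c).

Yes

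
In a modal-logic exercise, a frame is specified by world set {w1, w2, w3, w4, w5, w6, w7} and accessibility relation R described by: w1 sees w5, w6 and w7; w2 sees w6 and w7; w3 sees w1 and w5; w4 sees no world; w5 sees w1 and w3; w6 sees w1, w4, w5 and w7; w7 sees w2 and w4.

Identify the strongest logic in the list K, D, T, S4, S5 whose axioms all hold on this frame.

K

Serial (axiom D): no — w4 has no R-successor.
Reflexive (axiom T): no — w1 is not related to itself.
Transitive (axiom 4): no — w1 R w5 and w5 R w3, but not w1 R w3.
Euclidean (axiom 5): no — w1 R w5 and w1 R w6, but not w5 R w6.
So F validates K; D would additionally require R to be serial. The strongest is K.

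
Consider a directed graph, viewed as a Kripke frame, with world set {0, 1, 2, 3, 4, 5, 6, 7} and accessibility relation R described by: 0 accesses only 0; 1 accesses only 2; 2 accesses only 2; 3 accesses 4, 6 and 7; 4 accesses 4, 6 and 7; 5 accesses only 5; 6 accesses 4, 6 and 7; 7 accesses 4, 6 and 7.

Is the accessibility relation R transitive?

Transitive: yes — every two-step R-path is closed by a direct edge.

Yes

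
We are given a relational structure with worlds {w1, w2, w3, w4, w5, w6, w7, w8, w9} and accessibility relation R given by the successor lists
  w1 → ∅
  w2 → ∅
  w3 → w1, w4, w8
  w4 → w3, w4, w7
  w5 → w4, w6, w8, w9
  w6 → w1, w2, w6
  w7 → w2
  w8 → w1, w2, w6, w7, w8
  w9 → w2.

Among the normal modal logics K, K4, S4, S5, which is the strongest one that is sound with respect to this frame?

Transitive (axiom 4): no — w3 R w4 and w4 R w7, but not w3 R w7.
Reflexive (axiom T): no — w1 is not related to itself.
Euclidean (axiom 5): no — w3 R w1 and w3 R w4, but not w1 R w4.
So F validates K; K4 would additionally require R to be transitive. The strongest is K.

K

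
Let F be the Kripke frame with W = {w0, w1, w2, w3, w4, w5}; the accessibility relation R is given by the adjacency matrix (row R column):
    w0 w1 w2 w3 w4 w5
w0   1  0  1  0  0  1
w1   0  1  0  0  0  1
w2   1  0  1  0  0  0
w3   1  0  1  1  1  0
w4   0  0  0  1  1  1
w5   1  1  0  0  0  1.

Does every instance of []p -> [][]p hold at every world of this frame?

The schema 4 characterises exactly the transitive frames.
Transitive: no — w0 R w5 and w5 R w1, but not w0 R w1.

No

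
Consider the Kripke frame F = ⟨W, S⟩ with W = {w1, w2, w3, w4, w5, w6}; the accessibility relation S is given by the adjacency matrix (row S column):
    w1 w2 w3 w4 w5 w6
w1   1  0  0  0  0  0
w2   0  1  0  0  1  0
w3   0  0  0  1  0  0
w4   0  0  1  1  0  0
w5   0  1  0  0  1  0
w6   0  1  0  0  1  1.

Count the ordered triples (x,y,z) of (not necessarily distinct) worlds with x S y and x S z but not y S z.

Enumerating: (w4,w3,w3), (w6,w2,w6), (w6,w5,w6).

3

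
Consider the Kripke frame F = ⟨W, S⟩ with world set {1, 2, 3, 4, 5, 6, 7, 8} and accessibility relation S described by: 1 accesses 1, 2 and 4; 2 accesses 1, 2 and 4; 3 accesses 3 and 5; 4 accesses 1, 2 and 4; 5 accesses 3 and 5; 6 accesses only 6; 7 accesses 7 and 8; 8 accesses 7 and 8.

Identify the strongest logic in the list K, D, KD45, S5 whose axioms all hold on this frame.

Serial (axiom D): yes — every world has a successor (e.g. 1 S 1).
Euclidean (axiom 5): yes — any two successors of a common world are S-related.
Transitive (axiom 4): yes — every two-step S-path is closed by a direct edge.
Reflexive (axiom T): yes — every world is S-related to itself.
So F validates K, D, KD45, S5. The strongest is S5.

S5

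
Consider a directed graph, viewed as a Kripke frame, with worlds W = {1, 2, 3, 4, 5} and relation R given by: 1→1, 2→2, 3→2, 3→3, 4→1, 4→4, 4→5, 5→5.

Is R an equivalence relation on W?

Reflexive: yes — every world is R-related to itself.
Symmetric: no — 3 R 2 but not 2 R 3.
Transitive: yes — every two-step R-path is closed by a direct edge.
So R is not an equivalence relation.

No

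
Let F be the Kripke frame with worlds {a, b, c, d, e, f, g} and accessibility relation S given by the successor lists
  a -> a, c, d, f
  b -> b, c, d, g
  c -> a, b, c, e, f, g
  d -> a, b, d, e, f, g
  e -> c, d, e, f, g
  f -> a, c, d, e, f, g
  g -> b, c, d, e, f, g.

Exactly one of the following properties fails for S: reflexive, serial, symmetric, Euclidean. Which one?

Euclidean

Reflexive: yes — every world is S-related to itself.
Serial: yes — every world has a successor (e.g. a S a).
Symmetric: yes — every pair in S has its reverse in S.
Euclidean: no — a S c and a S d, but not c S d.
Only Euclidean fails.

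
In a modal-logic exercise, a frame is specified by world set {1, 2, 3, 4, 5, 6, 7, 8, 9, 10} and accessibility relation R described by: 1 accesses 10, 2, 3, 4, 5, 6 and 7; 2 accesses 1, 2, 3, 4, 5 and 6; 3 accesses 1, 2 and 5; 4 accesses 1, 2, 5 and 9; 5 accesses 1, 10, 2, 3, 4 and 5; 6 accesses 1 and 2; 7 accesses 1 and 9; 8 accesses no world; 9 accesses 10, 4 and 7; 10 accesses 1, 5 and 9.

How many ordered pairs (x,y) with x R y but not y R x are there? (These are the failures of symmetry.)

R is symmetric; there are no such tuples.

0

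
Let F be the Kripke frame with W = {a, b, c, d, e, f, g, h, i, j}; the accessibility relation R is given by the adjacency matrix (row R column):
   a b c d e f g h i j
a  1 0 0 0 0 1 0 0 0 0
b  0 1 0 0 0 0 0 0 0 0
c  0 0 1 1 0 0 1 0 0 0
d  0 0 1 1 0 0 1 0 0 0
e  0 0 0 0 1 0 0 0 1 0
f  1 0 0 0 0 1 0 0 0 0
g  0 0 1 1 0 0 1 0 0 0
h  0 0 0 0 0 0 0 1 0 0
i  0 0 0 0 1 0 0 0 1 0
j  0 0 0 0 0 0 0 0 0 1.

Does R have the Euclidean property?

Euclidean: yes — any two successors of a common world are R-related.

Yes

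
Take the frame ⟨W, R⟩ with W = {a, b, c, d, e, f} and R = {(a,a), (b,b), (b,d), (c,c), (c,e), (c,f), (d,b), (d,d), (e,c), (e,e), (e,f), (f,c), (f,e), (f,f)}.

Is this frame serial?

Serial: yes — every world has a successor (e.g. a R a).

Yes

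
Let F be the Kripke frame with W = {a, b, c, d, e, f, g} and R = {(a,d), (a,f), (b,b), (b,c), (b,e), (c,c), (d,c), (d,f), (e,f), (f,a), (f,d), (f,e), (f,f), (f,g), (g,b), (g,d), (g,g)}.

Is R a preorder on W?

No

Reflexive: no — a is not related to itself.
Transitive: no — a R d and d R c, but not a R c.
So R is not a preorder.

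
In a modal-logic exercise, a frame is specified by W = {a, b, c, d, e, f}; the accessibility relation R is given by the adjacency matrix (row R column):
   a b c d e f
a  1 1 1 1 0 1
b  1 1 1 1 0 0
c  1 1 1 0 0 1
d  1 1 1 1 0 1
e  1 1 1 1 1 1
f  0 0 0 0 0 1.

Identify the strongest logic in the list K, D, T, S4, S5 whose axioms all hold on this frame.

T

Serial (axiom D): yes — every world has a successor (e.g. a R a).
Reflexive (axiom T): yes — every world is R-related to itself.
Transitive (axiom 4): no — b R a and a R f, but not b R f.
Euclidean (axiom 5): no — a R b and a R f, but not b R f.
So F validates K, D, T; S4 would additionally require R to be transitive. The strongest is T.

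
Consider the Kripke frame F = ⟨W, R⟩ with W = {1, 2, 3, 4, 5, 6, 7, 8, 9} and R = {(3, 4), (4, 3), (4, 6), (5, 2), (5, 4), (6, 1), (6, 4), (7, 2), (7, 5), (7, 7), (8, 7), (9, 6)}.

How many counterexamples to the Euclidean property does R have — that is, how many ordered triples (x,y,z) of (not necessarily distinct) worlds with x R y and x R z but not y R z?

19

Enumerating: (3,4,4), (4,3,3), (4,3,6), (4,6,3), (4,6,6), (5,2,2), (5,2,4), (5,4,2), (5,4,4), (6,1,1), (6,1,4), (6,4,1), … and 7 more.
Total: 19.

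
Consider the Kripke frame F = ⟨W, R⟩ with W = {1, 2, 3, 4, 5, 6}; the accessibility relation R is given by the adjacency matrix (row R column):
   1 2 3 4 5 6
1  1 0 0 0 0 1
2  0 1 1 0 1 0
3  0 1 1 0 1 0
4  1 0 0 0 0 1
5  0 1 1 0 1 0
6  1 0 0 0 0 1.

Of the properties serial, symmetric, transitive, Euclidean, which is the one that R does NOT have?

symmetric

Serial: yes — every world has a successor (e.g. 1 R 1).
Symmetric: no — 4 R 1 but not 1 R 4.
Transitive: yes — every two-step R-path is closed by a direct edge.
Euclidean: yes — any two successors of a common world are R-related.
Only symmetric fails.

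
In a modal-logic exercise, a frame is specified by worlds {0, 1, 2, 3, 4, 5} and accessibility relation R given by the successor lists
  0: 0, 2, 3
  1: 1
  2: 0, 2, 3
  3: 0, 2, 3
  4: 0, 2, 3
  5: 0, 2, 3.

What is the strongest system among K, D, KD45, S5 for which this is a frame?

Serial (axiom D): yes — every world has a successor (e.g. 0 R 0).
Euclidean (axiom 5): yes — any two successors of a common world are R-related.
Transitive (axiom 4): yes — every two-step R-path is closed by a direct edge.
Reflexive (axiom T): no — 4 is not related to itself.
So F validates K, D, KD45; S5 would additionally require R to be reflexive. The strongest is KD45.

KD45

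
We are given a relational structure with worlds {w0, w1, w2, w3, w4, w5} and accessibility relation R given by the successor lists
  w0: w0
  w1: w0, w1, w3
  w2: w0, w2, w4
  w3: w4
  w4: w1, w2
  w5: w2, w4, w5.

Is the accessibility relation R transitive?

No

Transitive: no — w1 R w3 and w3 R w4, but not w1 R w4.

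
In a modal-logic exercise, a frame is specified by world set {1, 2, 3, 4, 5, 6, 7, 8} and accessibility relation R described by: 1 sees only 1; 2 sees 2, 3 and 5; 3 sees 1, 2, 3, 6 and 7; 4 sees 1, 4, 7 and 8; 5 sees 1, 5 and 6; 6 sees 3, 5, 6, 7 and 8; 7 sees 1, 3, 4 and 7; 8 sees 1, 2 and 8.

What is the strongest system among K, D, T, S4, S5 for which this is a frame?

Serial (axiom D): yes — every world has a successor (e.g. 1 R 1).
Reflexive (axiom T): yes — every world is R-related to itself.
Transitive (axiom 4): no — 2 R 3 and 3 R 1, but not 2 R 1.
Euclidean (axiom 5): no — 2 R 3 and 2 R 5, but not 3 R 5.
So F validates K, D, T; S4 would additionally require R to be transitive. The strongest is T.

T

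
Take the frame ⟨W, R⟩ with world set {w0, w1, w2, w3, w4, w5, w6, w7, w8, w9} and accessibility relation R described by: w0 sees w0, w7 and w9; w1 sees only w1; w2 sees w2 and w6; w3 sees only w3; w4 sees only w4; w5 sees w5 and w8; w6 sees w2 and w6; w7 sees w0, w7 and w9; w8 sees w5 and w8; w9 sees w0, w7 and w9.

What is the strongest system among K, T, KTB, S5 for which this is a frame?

S5

Reflexive (axiom T): yes — every world is R-related to itself.
Symmetric (axiom B): yes — every pair in R has its reverse in R.
Euclidean (axiom 5): yes — any two successors of a common world are R-related.
So F validates K, T, KTB, S5. The strongest is S5.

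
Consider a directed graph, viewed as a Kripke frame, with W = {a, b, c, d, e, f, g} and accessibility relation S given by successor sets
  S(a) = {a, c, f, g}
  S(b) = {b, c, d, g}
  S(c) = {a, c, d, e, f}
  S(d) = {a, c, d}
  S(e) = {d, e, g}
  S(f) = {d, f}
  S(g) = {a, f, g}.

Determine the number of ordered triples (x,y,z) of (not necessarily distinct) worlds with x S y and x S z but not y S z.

30

Enumerating: (a,c,g), (a,f,a), (a,f,c), (a,f,g), (a,g,c), (b,c,b), (b,c,g), (b,d,b), (b,d,g), (b,g,b), (b,g,c), (b,g,d), … and 18 more.
Total: 30.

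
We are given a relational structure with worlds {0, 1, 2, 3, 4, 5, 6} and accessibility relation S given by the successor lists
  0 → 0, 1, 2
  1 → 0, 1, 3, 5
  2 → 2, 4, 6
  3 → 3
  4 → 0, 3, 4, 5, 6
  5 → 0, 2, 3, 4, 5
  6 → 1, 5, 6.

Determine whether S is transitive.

Transitive: no — 0 S 1 and 1 S 3, but not 0 S 3.

No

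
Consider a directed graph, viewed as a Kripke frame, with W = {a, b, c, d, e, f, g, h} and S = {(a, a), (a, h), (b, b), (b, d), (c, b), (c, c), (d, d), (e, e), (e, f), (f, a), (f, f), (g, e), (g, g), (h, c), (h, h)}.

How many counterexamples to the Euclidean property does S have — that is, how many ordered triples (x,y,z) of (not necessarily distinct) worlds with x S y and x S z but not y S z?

7

Enumerating: (a,h,a), (b,d,b), (c,b,c), (e,f,e), (f,a,f), (g,e,g), (h,c,h).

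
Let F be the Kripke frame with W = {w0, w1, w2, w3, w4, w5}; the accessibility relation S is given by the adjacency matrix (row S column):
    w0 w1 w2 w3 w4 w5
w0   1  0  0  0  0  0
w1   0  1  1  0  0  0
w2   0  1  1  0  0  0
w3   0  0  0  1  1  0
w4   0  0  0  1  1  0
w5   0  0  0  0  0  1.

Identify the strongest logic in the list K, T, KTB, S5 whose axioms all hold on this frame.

S5

Reflexive (axiom T): yes — every world is S-related to itself.
Symmetric (axiom B): yes — every pair in S has its reverse in S.
Euclidean (axiom 5): yes — any two successors of a common world are S-related.
So F validates K, T, KTB, S5. The strongest is S5.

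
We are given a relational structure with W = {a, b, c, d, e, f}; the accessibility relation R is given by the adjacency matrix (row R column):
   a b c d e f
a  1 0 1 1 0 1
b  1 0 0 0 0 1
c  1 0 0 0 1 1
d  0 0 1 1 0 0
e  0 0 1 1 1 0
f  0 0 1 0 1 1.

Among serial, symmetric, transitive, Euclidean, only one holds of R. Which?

serial

Serial: yes — every world has a successor (e.g. a R a).
Symmetric: no — a R d but not d R a.
Transitive: no — a R c and c R e, but not a R e.
Euclidean: no — a R c and a R d, but not c R d.
Only serial holds.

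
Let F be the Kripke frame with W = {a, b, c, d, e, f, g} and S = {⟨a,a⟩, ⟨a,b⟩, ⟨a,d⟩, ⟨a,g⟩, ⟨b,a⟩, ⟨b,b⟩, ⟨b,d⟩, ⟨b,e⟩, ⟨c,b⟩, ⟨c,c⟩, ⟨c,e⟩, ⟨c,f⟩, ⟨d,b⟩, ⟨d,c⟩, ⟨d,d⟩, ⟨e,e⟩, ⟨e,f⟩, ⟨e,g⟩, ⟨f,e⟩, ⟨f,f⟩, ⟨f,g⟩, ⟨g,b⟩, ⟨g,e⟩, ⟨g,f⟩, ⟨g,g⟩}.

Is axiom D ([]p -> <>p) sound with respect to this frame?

Yes

The schema D characterises exactly the serial frames.
Serial: yes — every world has a successor (e.g. a S a).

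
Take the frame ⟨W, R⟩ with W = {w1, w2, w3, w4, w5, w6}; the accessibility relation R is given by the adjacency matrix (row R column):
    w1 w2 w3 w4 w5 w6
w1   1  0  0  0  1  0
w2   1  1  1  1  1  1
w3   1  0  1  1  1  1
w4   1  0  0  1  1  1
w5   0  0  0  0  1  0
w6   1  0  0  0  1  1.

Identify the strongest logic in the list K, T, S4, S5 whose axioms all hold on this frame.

S4

Reflexive (axiom T): yes — every world is R-related to itself.
Transitive (axiom 4): yes — every two-step R-path is closed by a direct edge.
Euclidean (axiom 5): no — w2 R w1 and w2 R w3, but not w1 R w3.
So F validates K, T, S4; S5 would additionally require R to be Euclidean. The strongest is S4.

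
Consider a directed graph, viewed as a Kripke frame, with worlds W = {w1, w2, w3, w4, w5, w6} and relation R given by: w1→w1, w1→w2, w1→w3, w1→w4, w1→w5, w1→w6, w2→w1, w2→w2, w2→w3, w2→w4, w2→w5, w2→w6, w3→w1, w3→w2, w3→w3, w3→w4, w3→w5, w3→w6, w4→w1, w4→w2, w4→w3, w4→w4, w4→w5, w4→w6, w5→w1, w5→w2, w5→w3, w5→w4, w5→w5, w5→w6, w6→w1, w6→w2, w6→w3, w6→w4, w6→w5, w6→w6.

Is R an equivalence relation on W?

Reflexive: yes — every world is R-related to itself.
Symmetric: yes — every pair in R has its reverse in R.
Transitive: yes — every two-step R-path is closed by a direct edge.
So R is an equivalence relation.

Yes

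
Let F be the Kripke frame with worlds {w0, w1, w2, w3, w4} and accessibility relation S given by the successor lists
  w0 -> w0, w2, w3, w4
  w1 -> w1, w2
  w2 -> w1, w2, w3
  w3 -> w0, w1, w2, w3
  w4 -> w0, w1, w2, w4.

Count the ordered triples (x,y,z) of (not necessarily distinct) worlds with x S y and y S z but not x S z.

Enumerating: (w0,w2,w1), (w0,w3,w1), (w0,w4,w1), (w1,w2,w3), (w2,w3,w0), (w3,w0,w4), (w4,w0,w3), (w4,w2,w3).

8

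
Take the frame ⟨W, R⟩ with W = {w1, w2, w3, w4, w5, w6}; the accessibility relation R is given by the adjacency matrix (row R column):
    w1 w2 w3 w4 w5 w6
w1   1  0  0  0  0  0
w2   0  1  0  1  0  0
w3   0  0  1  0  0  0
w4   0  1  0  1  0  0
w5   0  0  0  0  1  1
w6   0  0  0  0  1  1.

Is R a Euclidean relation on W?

Euclidean: yes — any two successors of a common world are R-related.

Yes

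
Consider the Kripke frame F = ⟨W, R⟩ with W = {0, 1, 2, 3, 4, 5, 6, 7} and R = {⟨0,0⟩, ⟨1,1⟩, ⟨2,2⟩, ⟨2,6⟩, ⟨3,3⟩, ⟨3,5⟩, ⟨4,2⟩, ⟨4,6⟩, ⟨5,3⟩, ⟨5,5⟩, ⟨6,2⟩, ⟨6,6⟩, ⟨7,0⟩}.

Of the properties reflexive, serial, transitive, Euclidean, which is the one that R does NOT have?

reflexive

Reflexive: no — 4 is not related to itself.
Serial: yes — every world has a successor (e.g. 0 R 0).
Transitive: yes — every two-step R-path is closed by a direct edge.
Euclidean: yes — any two successors of a common world are R-related.
Only reflexive fails.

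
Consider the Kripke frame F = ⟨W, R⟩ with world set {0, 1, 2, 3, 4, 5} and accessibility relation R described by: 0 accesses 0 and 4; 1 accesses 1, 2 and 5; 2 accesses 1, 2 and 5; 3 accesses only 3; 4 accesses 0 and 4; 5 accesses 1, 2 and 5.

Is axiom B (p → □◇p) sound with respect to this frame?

Yes

The schema B characterises exactly the symmetric frames.
Symmetric: yes — every pair in R has its reverse in R.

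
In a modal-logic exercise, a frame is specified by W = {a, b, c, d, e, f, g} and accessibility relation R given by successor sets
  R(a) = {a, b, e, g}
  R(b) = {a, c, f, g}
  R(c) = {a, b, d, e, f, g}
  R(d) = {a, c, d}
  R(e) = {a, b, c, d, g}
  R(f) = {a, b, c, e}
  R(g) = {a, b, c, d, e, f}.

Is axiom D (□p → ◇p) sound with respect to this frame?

Yes

The schema D characterises exactly the serial frames.
Serial: yes — every world has a successor (e.g. a R a).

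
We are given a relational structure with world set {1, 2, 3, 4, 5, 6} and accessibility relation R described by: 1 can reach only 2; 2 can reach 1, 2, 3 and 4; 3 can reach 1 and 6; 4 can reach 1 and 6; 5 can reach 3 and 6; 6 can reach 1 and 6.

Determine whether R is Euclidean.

Euclidean: no — 2 R 1 and 2 R 3, but not 1 R 3.

No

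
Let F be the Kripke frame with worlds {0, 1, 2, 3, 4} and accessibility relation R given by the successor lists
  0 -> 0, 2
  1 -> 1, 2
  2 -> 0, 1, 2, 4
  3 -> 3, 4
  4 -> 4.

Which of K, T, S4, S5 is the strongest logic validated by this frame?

Reflexive (axiom T): yes — every world is R-related to itself.
Transitive (axiom 4): no — 0 R 2 and 2 R 1, but not 0 R 1.
Euclidean (axiom 5): no — 2 R 0 and 2 R 1, but not 0 R 1.
So F validates K, T; S4 would additionally require R to be transitive. The strongest is T.

T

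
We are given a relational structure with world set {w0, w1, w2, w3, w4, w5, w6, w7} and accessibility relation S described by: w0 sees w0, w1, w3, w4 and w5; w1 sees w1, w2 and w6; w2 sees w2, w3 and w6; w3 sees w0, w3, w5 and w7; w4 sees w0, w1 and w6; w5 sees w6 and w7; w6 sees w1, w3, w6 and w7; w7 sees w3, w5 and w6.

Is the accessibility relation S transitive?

Transitive: no — w0 S w1 and w1 S w2, but not w0 S w2.

No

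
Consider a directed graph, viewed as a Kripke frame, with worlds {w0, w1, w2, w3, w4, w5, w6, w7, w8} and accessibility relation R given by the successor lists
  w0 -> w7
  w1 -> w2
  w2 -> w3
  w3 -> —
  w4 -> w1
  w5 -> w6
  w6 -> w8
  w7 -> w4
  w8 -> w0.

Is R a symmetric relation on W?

Symmetric: no — w0 R w7 but not w7 R w0.

No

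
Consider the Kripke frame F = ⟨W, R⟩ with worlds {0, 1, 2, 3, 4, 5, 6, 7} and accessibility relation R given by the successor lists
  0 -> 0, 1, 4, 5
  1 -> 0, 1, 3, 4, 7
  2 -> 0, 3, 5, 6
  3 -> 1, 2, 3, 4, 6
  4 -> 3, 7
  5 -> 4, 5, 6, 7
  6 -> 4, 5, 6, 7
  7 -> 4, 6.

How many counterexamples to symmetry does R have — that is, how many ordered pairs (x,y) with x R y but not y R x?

Enumerating: (0,4), (0,5), (1,4), (1,7), (2,0), (2,5), (2,6), (3,6), (5,4), (5,7), (6,4).

11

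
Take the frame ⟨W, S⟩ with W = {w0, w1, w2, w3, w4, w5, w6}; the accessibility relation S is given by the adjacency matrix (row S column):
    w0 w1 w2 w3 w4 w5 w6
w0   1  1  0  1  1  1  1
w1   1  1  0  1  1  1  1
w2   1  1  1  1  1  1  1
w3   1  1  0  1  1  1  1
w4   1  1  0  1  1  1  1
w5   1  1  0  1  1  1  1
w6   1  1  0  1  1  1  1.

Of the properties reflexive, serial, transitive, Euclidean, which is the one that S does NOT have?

Reflexive: yes — every world is S-related to itself.
Serial: yes — every world has a successor (e.g. w0 S w0).
Transitive: yes — every two-step S-path is closed by a direct edge.
Euclidean: no — w2 S w0 and w2 S w2, but not w0 S w2.
Only Euclidean fails.

Euclidean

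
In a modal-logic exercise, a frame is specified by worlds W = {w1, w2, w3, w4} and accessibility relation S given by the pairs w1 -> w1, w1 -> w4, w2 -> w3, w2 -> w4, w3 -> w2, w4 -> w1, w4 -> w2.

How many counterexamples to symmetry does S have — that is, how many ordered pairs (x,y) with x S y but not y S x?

0

S is symmetric; there are no such tuples.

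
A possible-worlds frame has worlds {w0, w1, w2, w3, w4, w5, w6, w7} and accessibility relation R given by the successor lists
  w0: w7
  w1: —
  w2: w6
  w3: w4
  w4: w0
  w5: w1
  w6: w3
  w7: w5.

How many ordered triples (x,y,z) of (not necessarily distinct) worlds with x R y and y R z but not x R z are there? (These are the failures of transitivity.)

Enumerating: (w0,w7,w5), (w2,w6,w3), (w3,w4,w0), (w4,w0,w7), (w6,w3,w4), (w7,w5,w1).

6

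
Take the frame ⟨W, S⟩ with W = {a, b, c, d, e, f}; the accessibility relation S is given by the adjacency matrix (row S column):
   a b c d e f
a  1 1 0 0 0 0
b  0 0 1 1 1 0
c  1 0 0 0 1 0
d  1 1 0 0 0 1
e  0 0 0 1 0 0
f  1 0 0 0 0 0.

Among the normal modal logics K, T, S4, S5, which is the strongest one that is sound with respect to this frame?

Reflexive (axiom T): no — b is not related to itself.
Transitive (axiom 4): no — a S b and b S c, but not a S c.
Euclidean (axiom 5): no — b S c and b S d, but not c S d.
So F validates K; T would additionally require S to be reflexive. The strongest is K.

K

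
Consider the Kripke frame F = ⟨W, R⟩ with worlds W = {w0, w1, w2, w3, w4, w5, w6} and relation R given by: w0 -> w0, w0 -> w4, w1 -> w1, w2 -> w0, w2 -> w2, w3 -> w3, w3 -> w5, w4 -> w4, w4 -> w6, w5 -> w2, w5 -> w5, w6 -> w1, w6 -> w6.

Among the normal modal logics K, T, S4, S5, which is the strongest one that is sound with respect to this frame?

T

Reflexive (axiom T): yes — every world is R-related to itself.
Transitive (axiom 4): no — w0 R w4 and w4 R w6, but not w0 R w6.
Euclidean (axiom 5): no — w0 R w4 and w0 R w0, but not w4 R w0.
So F validates K, T; S4 would additionally require R to be transitive. The strongest is T.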